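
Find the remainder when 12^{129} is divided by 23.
By Fermat: 12^{22} ≡ 1 (mod 23). 129 = 5×22 + 19. So 12^{129} ≡ 12^{19} ≡ 8 (mod 23)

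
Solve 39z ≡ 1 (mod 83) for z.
39^(-1) ≡ 66 (mod 83). Verification: 39 × 66 = 2574 ≡ 1 (mod 83)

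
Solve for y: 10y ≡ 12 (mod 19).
5

Since gcd(10, 19) = 1 divides 12, a solution exists.
Multiply both sides by the inverse of 10 mod 19:
  10^(-1) mod 19 = 2
  x ≡ 2 × 12 ≡ 24 ≡ 5 (mod 19)
Verification: 10 × 5 = 50 = 2 × 19 + 12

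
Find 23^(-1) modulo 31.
27

Using Extended Euclidean Algorithm:
gcd(23, 31) = 1
Bezout coefficients: 23 × -4 + 31 × 3 = 1
So 23 × -4 ≡ 1 (mod 31)
The inverse is -4 mod 31 = 27
Verification: 23 × 27 = 621 = 20 × 31 + 1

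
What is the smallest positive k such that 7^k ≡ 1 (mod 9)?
Powers of 7 mod 9: 7^1≡7, 7^2≡4, 7^3≡1. Order = 3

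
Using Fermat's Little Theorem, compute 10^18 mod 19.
By Fermat's Little Theorem, 10^{18} ≡ 1 (mod 19) since 19 is prime and gcd(10, 19) = 1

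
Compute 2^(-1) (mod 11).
2^(-1) ≡ 6 (mod 11). Verification: 2 × 6 = 12 ≡ 1 (mod 11)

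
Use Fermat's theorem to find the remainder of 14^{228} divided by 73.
65

By Fermat's Little Theorem, a^(p-1) ≡ 1 (mod p) for prime p and gcd(a, p) = 1
Here p = 73, so 14^72 ≡ 1 (mod 73)
We can reduce the exponent: 228 mod 72 = 12
So 14^228 ≡ 14^12 (mod 73)
Computing: 14^12 mod 73 = 65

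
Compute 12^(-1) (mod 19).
12^(-1) ≡ 8 (mod 19). Verification: 12 × 8 = 96 ≡ 1 (mod 19)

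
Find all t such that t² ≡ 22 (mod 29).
The square roots of 22 mod 29 are 15 and 14. Verify: 15² = 225 ≡ 22 (mod 29)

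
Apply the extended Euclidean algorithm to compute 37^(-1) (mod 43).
Extended GCD: 37(7) + 43(-6) = 1. So 37^(-1) ≡ 7 ≡ 7 (mod 43). Verify: 37 × 7 = 259 ≡ 1 (mod 43)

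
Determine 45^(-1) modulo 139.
45^(-1) ≡ 34 (mod 139). Verification: 45 × 34 = 1530 ≡ 1 (mod 139)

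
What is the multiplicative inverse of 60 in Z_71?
60^(-1) ≡ 58 (mod 71). Verification: 60 × 58 = 3480 ≡ 1 (mod 71)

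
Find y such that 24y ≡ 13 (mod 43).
31

Since gcd(24, 43) = 1 divides 13, a solution exists.
Multiply both sides by the inverse of 24 mod 43:
  24^(-1) mod 43 = 9
  x ≡ 9 × 13 ≡ 117 ≡ 31 (mod 43)
Verification: 24 × 31 = 744 = 17 × 43 + 13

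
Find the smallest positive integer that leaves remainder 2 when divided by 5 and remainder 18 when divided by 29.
M = 5 × 29 = 145. M₁ = 29, y₁ ≡ 4 (mod 5). M₂ = 5, y₂ ≡ 6 (mod 29). x = 2×29×4 + 18×5×6 ≡ 47 (mod 145). The smallest positive such number is 47.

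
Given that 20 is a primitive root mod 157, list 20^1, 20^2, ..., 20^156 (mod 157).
g^1, g^2, ..., g^{156} mod 157: {20, 86, 150, 17, 26, 49, 38, 132, 128, 48, 18, 46, 135, 31, 149, 154, 97, 56, 21, 106, 79, 10, 43, 75, 87, 13, 103, 19, 66, 64, 24, 9, 23, 146, 94, 153, 77, 127, 28, 89, 53, 118, 5, 100, 116, 122, 85, 130, 88, 33, 32, 12, 83, 90, 73, 47, 155, 117, 142, 14, 123, 105, 59, 81, 50, 58, 61, 121, 65, 44, 95, 16, 6, 120, 45, 115, 102, 156, 137, 71, 7, 140, 131, 108, 119, 25, 29, 109, 139, 111, 22, 126, 8, 3, 60, 101, 136, 51, 78, 147, 114, 82, 70, 144, 54, 138, 91, 93, 133, 148, 134, 11, 63, 4, 80, 30, 129, 68, 104, 39, 152, 57, 41, 35, 72, 27, 69, 124, 125, 145, 74, 67, 84, 110, 2, 40, 15, 143, 34, 52, 98, 76, 107, 99, 96, 36, 92, 113, 62, 141, 151, 37, 112, 42, 55, 1}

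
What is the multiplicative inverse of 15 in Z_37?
15^(-1) ≡ 5 (mod 37). Verification: 15 × 5 = 75 ≡ 1 (mod 37)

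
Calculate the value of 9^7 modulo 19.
7 = 4 + 2 + 1 (binary 111). Repeated squaring mod 19: 9^1 ≡ 9; 9^2 ≡ 9² = 81 ≡ 5; 9^4 ≡ 5² = 25 ≡ 6. Multiply: 9^7 = 9^4 × 9^2 × 9^1 ≡ 6 × 5 × 9 (mod 19): 6 × 5 = 30 ≡ 11; 11 × 9 = 99 ≡ 4. So 9^7 ≡ 4 (mod 19).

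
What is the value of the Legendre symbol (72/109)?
(72/109) = 72^{54} mod 109 = -1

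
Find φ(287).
240

Prime factorization: 287 = 7 × 41
Using the formula φ(n) = n × Π(1 - 1/p) for each prime factor p:
φ(287) = 287 × (1 - 1/7) × (1 - 1/41)
φ(287) = 240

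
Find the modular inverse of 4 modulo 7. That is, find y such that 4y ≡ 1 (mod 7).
2

Using Extended Euclidean Algorithm:
gcd(4, 7) = 1
Bezout coefficients: 4 × 2 + 7 × -1 = 1
So 4 × 2 ≡ 1 (mod 7)
The inverse is 2 mod 7 = 2
Verification: 4 × 2 = 8 = 1 × 7 + 1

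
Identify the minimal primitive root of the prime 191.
p - 1 = 190 has prime divisors 2, 5, 19. h is a primitive root mod 191 iff h^(190/q) ≢ 1 (mod 191) for each such q.
h = 2: 2^95 ≡ 1, 2^38 ≡ 49, 2^10 ≡ 69 (mod 191); 2^95 ≡ 1, so not a primitive root.
h = 3: 3^95 ≡ 1, 3^38 ≡ 39, 3^10 ≡ 30 (mod 191); 3^95 ≡ 1, so not a primitive root.
h = 4: 4^95 ≡ 1, 4^38 ≡ 109, 4^10 ≡ 177 (mod 191); 4^95 ≡ 1, so not a primitive root.
h = 5: 5^95 ≡ 1, 5^38 ≡ 1, 5^10 ≡ 177 (mod 191); 5^95 ≡ 1, so not a primitive root.
h = 6: 6^95 ≡ 1, 6^38 ≡ 1, 6^10 ≡ 160 (mod 191); 6^95 ≡ 1, so not a primitive root.
h = 7: 7^95 ≡ 190, 7^38 ≡ 39, 7^10 ≡ 1 (mod 191); 7^10 ≡ 1, so not a primitive root.
h = 8: 8^95 ≡ 1, 8^38 ≡ 184, 8^10 ≡ 180 (mod 191); 8^95 ≡ 1, so not a primitive root.
h = 9: 9^95 ≡ 1, 9^38 ≡ 184, 9^10 ≡ 136 (mod 191); 9^95 ≡ 1, so not a primitive root.
h = 10: 10^95 ≡ 1, 10^38 ≡ 49, 10^10 ≡ 180 (mod 191); 10^95 ≡ 1, so not a primitive root.
h = 11: 11^95 ≡ 190, 11^38 ≡ 1, 11^10 ≡ 107 (mod 191); 11^38 ≡ 1, so not a primitive root.
h = 12: 12^95 ≡ 1, 12^38 ≡ 49, 12^10 ≡ 153 (mod 191); 12^95 ≡ 1, so not a primitive root.
h = 13: 13^95 ≡ 1, 13^38 ≡ 184, 13^10 ≡ 121 (mod 191); 13^95 ≡ 1, so not a primitive root.
h = 14: 14^95 ≡ 190, 14^38 ≡ 1, 14^10 ≡ 69 (mod 191); 14^38 ≡ 1, so not a primitive root.
h = 15: 15^95 ≡ 1, 15^38 ≡ 39, 15^10 ≡ 153 (mod 191); 15^95 ≡ 1, so not a primitive root.
h = 16: 16^95 ≡ 1, 16^38 ≡ 39, 16^10 ≡ 5 (mod 191); 16^95 ≡ 1, so not a primitive root.
h = 17: 17^95 ≡ 1, 17^38 ≡ 109, 17^10 ≡ 32 (mod 191); 17^95 ≡ 1, so not a primitive root.
h = 18: 18^95 ≡ 1, 18^38 ≡ 39, 18^10 ≡ 25 (mod 191); 18^95 ≡ 1, so not a primitive root.
h = 19: 19^95 ≡ 190, 19^38 ≡ 39, 19^10 ≡ 52 (mod 191); none is 1, so 19 has order 190 and is a primitive root.
The smallest primitive root mod 191 is g = 19.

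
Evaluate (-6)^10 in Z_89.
(-6) ≡ 83 (mod 89). 10 = 8 + 2 (binary 1010). Repeated squaring mod 89: 83^1 ≡ 83; 83^2 ≡ 83² = 6889 ≡ 36; 83^4 ≡ 36² = 1296 ≡ 50; 83^8 ≡ 50² = 2500 ≡ 8. Multiply: (-6)^10 ≡ 83^8 × 83^2 ≡ 8 × 36 (mod 89): 8 × 36 = 288 ≡ 21. So (-6)^10 ≡ 21 (mod 89).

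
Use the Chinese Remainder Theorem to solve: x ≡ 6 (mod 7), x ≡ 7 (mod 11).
M = 7 × 11 = 77. M₁ = 11, y₁ ≡ 2 (mod 7). M₂ = 7, y₂ ≡ 8 (mod 11). x = 6×11×2 + 7×7×8 ≡ 62 (mod 77)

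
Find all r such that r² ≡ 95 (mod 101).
The square roots of 95 mod 101 are 87 and 14. Verify: 87² = 7569 ≡ 95 (mod 101)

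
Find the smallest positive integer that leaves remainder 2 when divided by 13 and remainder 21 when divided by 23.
M = 13 × 23 = 299. M₁ = 23, y₁ ≡ 4 (mod 13). M₂ = 13, y₂ ≡ 16 (mod 23). r = 2×23×4 + 21×13×16 ≡ 67 (mod 299). The smallest positive such number is 67.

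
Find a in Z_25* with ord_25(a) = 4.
7 has order 4 mod 25 since 7^{4} ≡ 1 (mod 25) and no smaller power works.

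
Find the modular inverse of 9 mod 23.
9^(-1) ≡ 18 (mod 23). Verification: 9 × 18 = 162 ≡ 1 (mod 23)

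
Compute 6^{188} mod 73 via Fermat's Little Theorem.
32

By Fermat's Little Theorem, a^(p-1) ≡ 1 (mod p) for prime p and gcd(a, p) = 1
Here p = 73, so 6^72 ≡ 1 (mod 73)
We can reduce the exponent: 188 mod 72 = 44
So 6^188 ≡ 6^44 (mod 73)
Computing: 6^44 mod 73 = 32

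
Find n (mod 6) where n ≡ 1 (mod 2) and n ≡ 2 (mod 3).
M = 2 × 3 = 6. M₁ = 3, y₁ ≡ 1 (mod 2). M₂ = 2, y₂ ≡ 2 (mod 3). n = 1×3×1 + 2×2×2 ≡ 5 (mod 6)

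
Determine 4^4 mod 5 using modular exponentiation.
4 = 4 (binary 100). Repeated squaring mod 5: 4^1 ≡ 4; 4^2 ≡ 4² = 16 ≡ 1; 4^4 ≡ 1² = 1 ≡ 1. So 4^4 ≡ 1 (mod 5).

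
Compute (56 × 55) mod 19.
2

(56 × 55) = 3080
3080 mod 19 = 2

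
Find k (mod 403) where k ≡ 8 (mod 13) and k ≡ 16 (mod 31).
M = 13 × 31 = 403. M₁ = 31, y₁ ≡ 8 (mod 13). M₂ = 13, y₂ ≡ 12 (mod 31). k = 8×31×8 + 16×13×12 ≡ 47 (mod 403)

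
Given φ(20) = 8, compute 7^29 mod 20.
By Euler: 7^{8} ≡ 1 (mod 20) since gcd(7, 20) = 1. 29 = 3×8 + 5. So 7^{29} ≡ 7^{5} ≡ 7 (mod 20)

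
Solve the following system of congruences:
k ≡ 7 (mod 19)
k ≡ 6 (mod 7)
83

Using the Chinese Remainder Theorem:
M = product of moduli = 133
For equation 1: M_1 = 7, 7 ≡ 7 (mod 19), inverse of 7 mod 19 is 11 (check: 7 × 11 = 77 ≡ 1 (mod 19))
For equation 2: M_2 = 19, 19 ≡ 5 (mod 7), inverse of 19 mod 7 is 3 (check: 5 × 3 = 15 ≡ 1 (mod 7))
Combine: k ≡ Σ r_i×M_i×(M_i⁻¹ mod m_i) = 7×7×11 + 6×19×3 = 539 + 342 = 881
881 mod 133 = 83
k ≡ 83 (mod 133)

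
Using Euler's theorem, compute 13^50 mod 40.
By Euler: 13^{16} ≡ 1 (mod 40) since gcd(13, 40) = 1. 50 = 3×16 + 2. So 13^{50} ≡ 13^{2} ≡ 9 (mod 40)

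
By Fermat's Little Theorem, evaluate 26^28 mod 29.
By Fermat's Little Theorem, 26^{28} ≡ 1 (mod 29) since 29 is prime and gcd(26, 29) = 1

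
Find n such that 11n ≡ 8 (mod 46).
30

Since gcd(11, 46) = 1 divides 8, a solution exists.
Multiply both sides by the inverse of 11 mod 46:
  11^(-1) mod 46 = 21
  x ≡ 21 × 8 ≡ 168 ≡ 30 (mod 46)
Verification: 11 × 30 = 330 = 7 × 46 + 8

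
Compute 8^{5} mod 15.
8

Using successive squaring:
Binary expansion of 5: 101
Powers of 8 mod 15 (each is the square of the previous):
  8^1 ≡ 8 (mod 15)
  8^2 ≡ 8² = 64 ≡ 4 (mod 15)
  8^4 ≡ 4² = 16 ≡ 1 (mod 15)
5 = 4 + 1, so 8^5 = 8^4 × 8^1 ≡ 1 × 8 (mod 15)
Multiplying step by step:
  1 × 8 = 8 ≡ 8 (mod 15)
Result: 8^5 ≡ 8 (mod 15)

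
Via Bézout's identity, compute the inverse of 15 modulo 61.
Extended GCD: 15(-4) + 61(1) = 1. So 15^(-1) ≡ 57 ≡ 57 (mod 61). Verify: 15 × 57 = 855 ≡ 1 (mod 61)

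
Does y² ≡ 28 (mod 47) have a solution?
By Euler's criterion: 28^{23} ≡ 1 (mod 47). Since this equals 1, 28 is a QR.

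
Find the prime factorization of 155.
5 × 31

Divide by primes starting from smallest:
155 ÷ 5 = 31
31 ÷ 31 = 1

155 = 5 × 31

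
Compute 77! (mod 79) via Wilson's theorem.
(78)! = (77)! × (78) ≡ -1 (mod 79). So (77)! ≡ -1 × (78)^(-1) ≡ (-1)×(-1) = 1 (mod 79)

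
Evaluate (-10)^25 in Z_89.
Using repeated squaring. (-10) ≡ 79 (mod 89). 25 = 16 + 8 + 1 (binary 11001). Repeated squaring mod 89: 79^1 ≡ 79; 79^2 ≡ 79² = 6241 ≡ 11; 79^4 ≡ 11² = 121 ≡ 32; 79^8 ≡ 32² = 1024 ≡ 45; 79^16 ≡ 45² = 2025 ≡ 67. Multiply: (-10)^25 ≡ 79^16 × 79^8 × 79^1 ≡ 67 × 45 × 79 (mod 89): 67 × 45 = 3015 ≡ 78; 78 × 79 = 6162 ≡ 21. So (-10)^25 ≡ 21 (mod 89).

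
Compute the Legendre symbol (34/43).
(34/43) = 34^{21} mod 43 = -1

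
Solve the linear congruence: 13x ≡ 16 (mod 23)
3

Since gcd(13, 23) = 1 divides 16, a solution exists.
Multiply both sides by the inverse of 13 mod 23:
  13^(-1) mod 23 = 16
  x ≡ 16 × 16 ≡ 256 ≡ 3 (mod 23)
Verification: 13 × 3 = 39 = 1 × 23 + 16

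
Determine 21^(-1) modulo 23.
21^(-1) ≡ 11 (mod 23). Verification: 21 × 11 = 231 ≡ 1 (mod 23)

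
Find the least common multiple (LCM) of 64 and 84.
1344

First find GCD(64, 84) using the Euclidean algorithm:
64 = 0 × 84 + 64
84 = 1 × 64 + 20
64 = 3 × 20 + 4
20 = 5 × 4 + 0
GCD(64, 84) = 4

LCM formula: LCM(a, b) = (a × b) / GCD(a, b)
LCM(64, 84) = (64 × 84) / 4
LCM(64, 84) = 5376 / 4
LCM(64, 84) = 1344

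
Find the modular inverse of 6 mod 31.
6^(-1) ≡ 26 (mod 31). Verification: 6 × 26 = 156 ≡ 1 (mod 31)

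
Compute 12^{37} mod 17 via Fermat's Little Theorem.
3

By Fermat's Little Theorem, a^(p-1) ≡ 1 (mod p) for prime p and gcd(a, p) = 1
Here p = 17, so 12^16 ≡ 1 (mod 17)
We can reduce the exponent: 37 mod 16 = 5
So 12^37 ≡ 12^5 (mod 17)
Computing: 12^5 mod 17 = 3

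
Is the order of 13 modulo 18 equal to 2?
No, the actual order is 3, not 2.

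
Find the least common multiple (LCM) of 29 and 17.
493

First find GCD(29, 17) using the Euclidean algorithm:
29 = 1 × 17 + 12
17 = 1 × 12 + 5
12 = 2 × 5 + 2
5 = 2 × 2 + 1
2 = 2 × 1 + 0
GCD(29, 17) = 1

LCM formula: LCM(a, b) = (a × b) / GCD(a, b)
LCM(29, 17) = (29 × 17) / 1
LCM(29, 17) = 493 / 1
LCM(29, 17) = 493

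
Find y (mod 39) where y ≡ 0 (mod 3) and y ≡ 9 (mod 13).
M = 3 × 13 = 39. M₁ = 13, y₁ ≡ 1 (mod 3). M₂ = 3, y₂ ≡ 9 (mod 13). y = 0×13×1 + 9×3×9 ≡ 9 (mod 39)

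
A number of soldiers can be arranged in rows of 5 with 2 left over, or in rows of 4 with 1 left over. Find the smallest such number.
M = 5 × 4 = 20. M₁ = 4, y₁ ≡ 4 (mod 5). M₂ = 5, y₂ ≡ 1 (mod 4). z = 2×4×4 + 1×5×1 ≡ 17 (mod 20). The smallest positive such number is 17.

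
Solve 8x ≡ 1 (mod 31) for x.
4

Using Extended Euclidean Algorithm:
gcd(8, 31) = 1
Bezout coefficients: 8 × 4 + 31 × -1 = 1
So 8 × 4 ≡ 1 (mod 31)
The inverse is 4 mod 31 = 4
Verification: 8 × 4 = 32 = 1 × 31 + 1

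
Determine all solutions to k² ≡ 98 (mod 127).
The square roots of 98 mod 127 are 15 and 112. Verify: 15² = 225 ≡ 98 (mod 127)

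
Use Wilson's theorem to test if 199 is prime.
(198)! mod 199 = 198. Since 198 ≡ -1 (mod 199), 199 is prime.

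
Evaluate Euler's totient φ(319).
280

Prime factorization: 319 = 11 × 29
Using the formula φ(n) = n × Π(1 - 1/p) for each prime factor p:
φ(319) = 319 × (1 - 1/11) × (1 - 1/29)
φ(319) = 280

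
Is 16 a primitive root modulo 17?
No

To verify, check if 16^(16/q) ≢ 1 (mod 17) for each prime divisor q of 16
Divisors of 16 = 16: [1, 2, 4, 8, 16]
  16^(16/2) = 16^8 ≡ 1 (mod 17)
Conclusion: 16 is not a primitive root modulo 17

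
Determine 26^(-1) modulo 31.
26^(-1) ≡ 6 (mod 31). Verification: 26 × 6 = 156 ≡ 1 (mod 31)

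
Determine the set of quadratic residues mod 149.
QRs mod 149: {1, 4, 5, 6, 7, 9, 16, 17, 19, 20, 22, 24, 25, 26, 28, 29, 30, 31, 33, 35, 36, 37, 39, 42, 45, 46, 47, 49, 53, 54, 61, 63, 64, 67, 68, 69, 73, 76, 80, 81, 82, 85, 86, 88, 95, 96, 100, 102, 103, 104, 107, 110, 112, 113, 114, 116, 118, 119, 120, 121, 123, 124, 125, 127, 129, 130, 132, 133, 140, 142, 143, 144, 145, 148}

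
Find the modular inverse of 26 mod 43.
26^(-1) ≡ 5 (mod 43). Verification: 26 × 5 = 130 ≡ 1 (mod 43)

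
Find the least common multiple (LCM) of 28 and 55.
1540

First find GCD(28, 55) using the Euclidean algorithm:
28 = 0 × 55 + 28
55 = 1 × 28 + 27
28 = 1 × 27 + 1
27 = 27 × 1 + 0
GCD(28, 55) = 1

LCM formula: LCM(a, b) = (a × b) / GCD(a, b)
LCM(28, 55) = (28 × 55) / 1
LCM(28, 55) = 1540 / 1
LCM(28, 55) = 1540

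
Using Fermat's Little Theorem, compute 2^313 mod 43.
By Fermat: 2^{42} ≡ 1 (mod 43). 313 ≡ 19 (mod 42). So 2^{313} ≡ 2^{19} ≡ 32 (mod 43)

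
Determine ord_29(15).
Powers of 15 mod 29: 15^1≡15, 15^2≡22, 15^3≡11, 15^4≡20, 15^5≡10, 15^6≡5, 15^7≡17, 15^8≡23, 15^9≡26, 15^10≡13, 15^11≡21, 15^12≡25, 15^13≡27, 15^14≡28, 15^15≡14, 15^16≡7, 15^17≡18, 15^18≡9, 15^19≡19, 15^20≡24, 15^21≡12, 15^22≡6, 15^23≡3, 15^24≡16, 15^25≡8, 15^26≡4, 15^27≡2, 15^28≡1. Order = 28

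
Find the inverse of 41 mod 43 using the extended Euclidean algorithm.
Extended GCD: 41(21) + 43(-20) = 1. So 41^(-1) ≡ 21 ≡ 21 (mod 43). Verify: 41 × 21 = 861 ≡ 1 (mod 43)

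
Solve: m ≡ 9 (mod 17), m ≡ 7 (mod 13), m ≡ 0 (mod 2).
M = 17 × 13 × 2 = 442. M₁ = 26, y₁ ≡ 2 (mod 17). M₂ = 34, y₂ ≡ 5 (mod 13). M₃ = 221, y₃ ≡ 1 (mod 2). m = 9×26×2 + 7×34×5 + 0×221×1 ≡ 332 (mod 442)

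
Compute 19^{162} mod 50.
11

Using successive squaring:
Binary expansion of 162: 10100010
Powers of 19 mod 50 (each is the square of the previous):
  19^1 ≡ 19 (mod 50)
  19^2 ≡ 19² = 361 ≡ 11 (mod 50)
  19^4 ≡ 11² = 121 ≡ 21 (mod 50)
  19^8 ≡ 21² = 441 ≡ 41 (mod 50)
  19^16 ≡ 41² = 1681 ≡ 31 (mod 50)
  19^32 ≡ 31² = 961 ≡ 11 (mod 50)
  19^64 ≡ 11² = 121 ≡ 21 (mod 50)
  19^128 ≡ 21² = 441 ≡ 41 (mod 50)
162 = 128 + 32 + 2, so 19^162 = 19^128 × 19^32 × 19^2 ≡ 41 × 11 × 11 (mod 50)
Multiplying step by step:
  41 × 11 = 451 ≡ 1 (mod 50)
  1 × 11 = 11 ≡ 11 (mod 50)
Result: 19^162 ≡ 11 (mod 50)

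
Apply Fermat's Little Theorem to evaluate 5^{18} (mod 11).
4

By Fermat's Little Theorem, a^(p-1) ≡ 1 (mod p) for prime p and gcd(a, p) = 1
Here p = 11, so 5^10 ≡ 1 (mod 11)
We can reduce the exponent: 18 mod 10 = 8
So 5^18 ≡ 5^8 (mod 11)
Computing: 5^8 mod 11 = 4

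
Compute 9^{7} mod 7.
2

Using successive squaring:
Binary expansion of 7: 111
Powers of 9 mod 7 (each is the square of the previous):
  9^1 ≡ 2 (mod 7)
  9^2 ≡ 2² = 4 ≡ 4 (mod 7)
  9^4 ≡ 4² = 16 ≡ 2 (mod 7)
7 = 4 + 2 + 1, so 9^7 = 9^4 × 9^2 × 9^1 ≡ 2 × 4 × 2 (mod 7)
Multiplying step by step:
  2 × 4 = 8 ≡ 1 (mod 7)
  1 × 2 = 2 ≡ 2 (mod 7)
Result: 9^7 ≡ 2 (mod 7)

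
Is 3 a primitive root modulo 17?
p - 1 = 16 has prime divisors 2. Check 3^(16/q) mod 17 for each: 3^(16/2) = 3^8 ≡ 16 (mod 17). None of these is 1, so 3 has order 16 = φ(17), so it is a primitive root mod 17.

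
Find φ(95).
72

Prime factorization: 95 = 5 × 19
Using the formula φ(n) = n × Π(1 - 1/p) for each prime factor p:
φ(95) = 95 × (1 - 1/5) × (1 - 1/19)
φ(95) = 72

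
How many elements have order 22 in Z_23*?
Number of primitive roots mod 23 = φ(22) = 10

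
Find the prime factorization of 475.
5^2 × 19

Divide by primes starting from smallest:
475 ÷ 5 = 95
95 ÷ 5 = 19
19 ÷ 19 = 1

475 = 5^2 × 19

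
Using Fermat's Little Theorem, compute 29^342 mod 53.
By Fermat: 29^{52} ≡ 1 (mod 53). 342 = 6×52 + 30. So 29^{342} ≡ 29^{30} ≡ 49 (mod 53)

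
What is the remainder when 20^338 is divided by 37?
Using Fermat: 20^{36} ≡ 1 (mod 37). 338 ≡ 14 (mod 36). So 20^{338} ≡ 20^{14} ≡ 3 (mod 37)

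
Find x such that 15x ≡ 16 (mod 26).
8

Since gcd(15, 26) = 1 divides 16, a solution exists.
Multiply both sides by the inverse of 15 mod 26:
  15^(-1) mod 26 = 7
  x ≡ 7 × 16 ≡ 112 ≡ 8 (mod 26)
Verification: 15 × 8 = 120 = 4 × 26 + 16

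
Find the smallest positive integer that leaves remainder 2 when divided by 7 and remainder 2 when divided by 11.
M = 7 × 11 = 77. M₁ = 11, y₁ ≡ 2 (mod 7). M₂ = 7, y₂ ≡ 8 (mod 11). n = 2×11×2 + 2×7×8 ≡ 2 (mod 77). The smallest positive such number is 2.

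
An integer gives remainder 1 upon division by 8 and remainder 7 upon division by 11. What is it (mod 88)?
M = 8 × 11 = 88. M₁ = 11, y₁ ≡ 3 (mod 8). M₂ = 8, y₂ ≡ 7 (mod 11). y = 1×11×3 + 7×8×7 ≡ 73 (mod 88). The smallest positive such number is 73.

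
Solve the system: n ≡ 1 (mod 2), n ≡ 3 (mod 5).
M = 2 × 5 = 10. M₁ = 5, y₁ ≡ 1 (mod 2). M₂ = 2, y₂ ≡ 3 (mod 5). n = 1×5×1 + 3×2×3 ≡ 3 (mod 10)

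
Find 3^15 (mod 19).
Using repeated squaring. 15 = 8 + 4 + 2 + 1 (binary 1111). Repeated squaring mod 19: 3^1 ≡ 3; 3^2 ≡ 3² = 9 ≡ 9; 3^4 ≡ 9² = 81 ≡ 5; 3^8 ≡ 5² = 25 ≡ 6. Multiply: 3^15 = 3^8 × 3^4 × 3^2 × 3^1 ≡ 6 × 5 × 9 × 3 (mod 19): 6 × 5 = 30 ≡ 11; 11 × 9 = 99 ≡ 4; 4 × 3 = 12 ≡ 12. So 3^15 ≡ 12 (mod 19).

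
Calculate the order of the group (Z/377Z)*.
336

Prime factorization: 377 = 13 × 29
Using the formula φ(n) = n × Π(1 - 1/p) for each prime factor p:
φ(377) = 377 × (1 - 1/13) × (1 - 1/29)
φ(377) = 336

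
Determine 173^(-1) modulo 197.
173^(-1) ≡ 41 (mod 197). Verification: 173 × 41 = 7093 ≡ 1 (mod 197)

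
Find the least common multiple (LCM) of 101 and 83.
8383

First find GCD(101, 83) using the Euclidean algorithm:
101 = 1 × 83 + 18
83 = 4 × 18 + 11
18 = 1 × 11 + 7
11 = 1 × 7 + 4
7 = 1 × 4 + 3
4 = 1 × 3 + 1
3 = 3 × 1 + 0
GCD(101, 83) = 1

LCM formula: LCM(a, b) = (a × b) / GCD(a, b)
LCM(101, 83) = (101 × 83) / 1
LCM(101, 83) = 8383 / 1
LCM(101, 83) = 8383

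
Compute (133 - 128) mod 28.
5

(133 - 128) = 5
5 mod 28 = 5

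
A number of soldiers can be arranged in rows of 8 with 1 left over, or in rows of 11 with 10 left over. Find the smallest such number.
M = 8 × 11 = 88. M₁ = 11, y₁ ≡ 3 (mod 8). M₂ = 8, y₂ ≡ 7 (mod 11). m = 1×11×3 + 10×8×7 ≡ 65 (mod 88). The smallest positive such number is 65.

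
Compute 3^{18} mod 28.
1

Using successive squaring:
Binary expansion of 18: 10010
Powers of 3 mod 28 (each is the square of the previous):
  3^1 ≡ 3 (mod 28)
  3^2 ≡ 3² = 9 ≡ 9 (mod 28)
  3^4 ≡ 9² = 81 ≡ 25 (mod 28)
  3^8 ≡ 25² = 625 ≡ 9 (mod 28)
  3^16 ≡ 9² = 81 ≡ 25 (mod 28)
18 = 16 + 2, so 3^18 = 3^16 × 3^2 ≡ 25 × 9 (mod 28)
Multiplying step by step:
  25 × 9 = 225 ≡ 1 (mod 28)
Result: 3^18 ≡ 1 (mod 28)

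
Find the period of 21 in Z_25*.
Powers of 21 mod 25: 21^1≡21, 21^2≡16, 21^3≡11, 21^4≡6, 21^5≡1. Order = 5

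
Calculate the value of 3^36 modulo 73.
Using repeated squaring. 36 = 32 + 4 (binary 100100). Repeated squaring mod 73: 3^1 ≡ 3; 3^2 ≡ 3² = 9 ≡ 9; 3^4 ≡ 9² = 81 ≡ 8; 3^8 ≡ 8² = 64 ≡ 64; 3^16 ≡ 64² = 4096 ≡ 8; 3^32 ≡ 8² = 64 ≡ 64. Multiply: 3^36 = 3^32 × 3^4 ≡ 64 × 8 (mod 73): 64 × 8 = 512 ≡ 1. So 3^36 ≡ 1 (mod 73).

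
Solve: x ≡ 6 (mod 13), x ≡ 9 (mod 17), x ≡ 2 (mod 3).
M = 13 × 17 × 3 = 663. M₁ = 51, y₁ ≡ 12 (mod 13). M₂ = 39, y₂ ≡ 7 (mod 17). M₃ = 221, y₃ ≡ 2 (mod 3). x = 6×51×12 + 9×39×7 + 2×221×2 ≡ 383 (mod 663)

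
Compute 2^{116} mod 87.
16

Using successive squaring:
Binary expansion of 116: 1110100
Powers of 2 mod 87 (each is the square of the previous):
  2^1 ≡ 2 (mod 87)
  2^2 ≡ 2² = 4 ≡ 4 (mod 87)
  2^4 ≡ 4² = 16 ≡ 16 (mod 87)
  2^8 ≡ 16² = 256 ≡ 82 (mod 87)
  2^16 ≡ 82² = 6724 ≡ 25 (mod 87)
  2^32 ≡ 25² = 625 ≡ 16 (mod 87)
  2^64 ≡ 16² = 256 ≡ 82 (mod 87)
116 = 64 + 32 + 16 + 4, so 2^116 = 2^64 × 2^32 × 2^16 × 2^4 ≡ 82 × 16 × 25 × 16 (mod 87)
Multiplying step by step:
  82 × 16 = 1312 ≡ 7 (mod 87)
  7 × 25 = 175 ≡ 1 (mod 87)
  1 × 16 = 16 ≡ 16 (mod 87)
Result: 2^116 ≡ 16 (mod 87)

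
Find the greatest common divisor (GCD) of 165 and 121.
11

Using the Euclidean algorithm:
165 = 1 × 121 + 44
121 = 2 × 44 + 33
44 = 1 × 33 + 11
33 = 3 × 11 + 0

GCD(165, 121) = 11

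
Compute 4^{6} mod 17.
16

Using successive squaring:
Binary expansion of 6: 110
Powers of 4 mod 17 (each is the square of the previous):
  4^1 ≡ 4 (mod 17)
  4^2 ≡ 4² = 16 ≡ 16 (mod 17)
  4^4 ≡ 16² = 256 ≡ 1 (mod 17)
6 = 4 + 2, so 4^6 = 4^4 × 4^2 ≡ 1 × 16 (mod 17)
Multiplying step by step:
  1 × 16 = 16 ≡ 16 (mod 17)
Result: 4^6 ≡ 16 (mod 17)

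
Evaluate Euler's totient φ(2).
1

Prime factorization: 2 = 2
Using the formula φ(n) = n × Π(1 - 1/p) for each prime factor p:
φ(2) = 2 × (1 - 1/2)
φ(2) = 1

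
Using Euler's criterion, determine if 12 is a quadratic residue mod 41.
By Euler's criterion: 12^{20} ≡ 40 (mod 41). Since this equals -1 (≡ 40), 12 is not a QR.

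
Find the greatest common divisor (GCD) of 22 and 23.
1

Using the Euclidean algorithm:
22 = 0 × 23 + 22
23 = 1 × 22 + 1
22 = 22 × 1 + 0

GCD(22, 23) = 1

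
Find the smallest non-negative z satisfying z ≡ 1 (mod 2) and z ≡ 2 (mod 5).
M = 2 × 5 = 10. M₁ = 5, y₁ ≡ 1 (mod 2). M₂ = 2, y₂ ≡ 3 (mod 5). z = 1×5×1 + 2×2×3 ≡ 7 (mod 10)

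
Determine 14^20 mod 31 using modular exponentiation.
Using repeated squaring. 20 = 16 + 4 (binary 10100). Repeated squaring mod 31: 14^1 ≡ 14; 14^2 ≡ 14² = 196 ≡ 10; 14^4 ≡ 10² = 100 ≡ 7; 14^8 ≡ 7² = 49 ≡ 18; 14^16 ≡ 18² = 324 ≡ 14. Multiply: 14^20 = 14^16 × 14^4 ≡ 14 × 7 (mod 31): 14 × 7 = 98 ≡ 5. So 14^20 ≡ 5 (mod 31).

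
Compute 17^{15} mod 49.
20

Using successive squaring:
Binary expansion of 15: 1111
Powers of 17 mod 49 (each is the square of the previous):
  17^1 ≡ 17 (mod 49)
  17^2 ≡ 17² = 289 ≡ 44 (mod 49)
  17^4 ≡ 44² = 1936 ≡ 25 (mod 49)
  17^8 ≡ 25² = 625 ≡ 37 (mod 49)
15 = 8 + 4 + 2 + 1, so 17^15 = 17^8 × 17^4 × 17^2 × 17^1 ≡ 37 × 25 × 44 × 17 (mod 49)
Multiplying step by step:
  37 × 25 = 925 ≡ 43 (mod 49)
  43 × 44 = 1892 ≡ 30 (mod 49)
  30 × 17 = 510 ≡ 20 (mod 49)
Result: 17^15 ≡ 20 (mod 49)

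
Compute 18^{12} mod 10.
6

Using successive squaring:
Binary expansion of 12: 1100
Powers of 18 mod 10 (each is the square of the previous):
  18^1 ≡ 8 (mod 10)
  18^2 ≡ 8² = 64 ≡ 4 (mod 10)
  18^4 ≡ 4² = 16 ≡ 6 (mod 10)
  18^8 ≡ 6² = 36 ≡ 6 (mod 10)
12 = 8 + 4, so 18^12 = 18^8 × 18^4 ≡ 6 × 6 (mod 10)
Multiplying step by step:
  6 × 6 = 36 ≡ 6 (mod 10)
Result: 18^12 ≡ 6 (mod 10)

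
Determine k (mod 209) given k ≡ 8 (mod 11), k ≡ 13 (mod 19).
184

Using the Chinese Remainder Theorem:
M = product of moduli = 209
For equation 1: M_1 = 19, 19 ≡ 8 (mod 11), inverse of 19 mod 11 is 7 (check: 8 × 7 = 56 ≡ 1 (mod 11))
For equation 2: M_2 = 11, 11 ≡ 11 (mod 19), inverse of 11 mod 19 is 7 (check: 11 × 7 = 77 ≡ 1 (mod 19))
Combine: k ≡ Σ r_i×M_i×(M_i⁻¹ mod m_i) = 8×19×7 + 13×11×7 = 1064 + 1001 = 2065
2065 mod 209 = 184
k ≡ 184 (mod 209)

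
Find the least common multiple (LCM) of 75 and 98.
7350

First find GCD(75, 98) using the Euclidean algorithm:
75 = 0 × 98 + 75
98 = 1 × 75 + 23
75 = 3 × 23 + 6
23 = 3 × 6 + 5
6 = 1 × 5 + 1
5 = 5 × 1 + 0
GCD(75, 98) = 1

LCM formula: LCM(a, b) = (a × b) / GCD(a, b)
LCM(75, 98) = (75 × 98) / 1
LCM(75, 98) = 7350 / 1
LCM(75, 98) = 7350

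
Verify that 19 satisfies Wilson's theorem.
(18)! mod 19 = 18. Since this equals -1 (mod 19), Wilson confirms 19 is prime.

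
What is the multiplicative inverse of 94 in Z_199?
94^(-1) ≡ 36 (mod 199). Verification: 94 × 36 = 3384 ≡ 1 (mod 199)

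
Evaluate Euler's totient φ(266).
108

Prime factorization: 266 = 2 × 7 × 19
Using the formula φ(n) = n × Π(1 - 1/p) for each prime factor p:
φ(266) = 266 × (1 - 1/2) × (1 - 1/7) × (1 - 1/19)
φ(266) = 108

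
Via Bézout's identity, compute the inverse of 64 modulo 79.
Extended GCD: 64(21) + 79(-17) = 1. So 64^(-1) ≡ 21 ≡ 21 (mod 79). Verify: 64 × 21 = 1344 ≡ 1 (mod 79)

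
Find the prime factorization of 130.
2 × 5 × 13

Divide by primes starting from smallest:
130 ÷ 2 = 65
65 ÷ 5 = 13
13 ÷ 13 = 1

130 = 2 × 5 × 13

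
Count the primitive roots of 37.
12

The number of primitive roots modulo p is φ(p-1) = φ(36)
φ(36) = 12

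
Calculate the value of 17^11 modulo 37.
Using repeated squaring. 11 = 8 + 2 + 1 (binary 1011). Repeated squaring mod 37: 17^1 ≡ 17; 17^2 ≡ 17² = 289 ≡ 30; 17^4 ≡ 30² = 900 ≡ 12; 17^8 ≡ 12² = 144 ≡ 33. Multiply: 17^11 = 17^8 × 17^2 × 17^1 ≡ 33 × 30 × 17 (mod 37): 33 × 30 = 990 ≡ 28; 28 × 17 = 476 ≡ 32. So 17^11 ≡ 32 (mod 37).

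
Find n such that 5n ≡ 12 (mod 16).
12

Since gcd(5, 16) = 1 divides 12, a solution exists.
Multiply both sides by the inverse of 5 mod 16:
  5^(-1) mod 16 = 13
  x ≡ 13 × 12 ≡ 156 ≡ 12 (mod 16)
Verification: 5 × 12 = 60 = 3 × 16 + 12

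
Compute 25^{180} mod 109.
63

Using successive squaring:
Binary expansion of 180: 10110100
Powers of 25 mod 109 (each is the square of the previous):
  25^1 ≡ 25 (mod 109)
  25^2 ≡ 25² = 625 ≡ 80 (mod 109)
  25^4 ≡ 80² = 6400 ≡ 78 (mod 109)
  25^8 ≡ 78² = 6084 ≡ 89 (mod 109)
  25^16 ≡ 89² = 7921 ≡ 73 (mod 109)
  25^32 ≡ 73² = 5329 ≡ 97 (mod 109)
  25^64 ≡ 97² = 9409 ≡ 35 (mod 109)
  25^128 ≡ 35² = 1225 ≡ 26 (mod 109)
180 = 128 + 32 + 16 + 4, so 25^180 = 25^128 × 25^32 × 25^16 × 25^4 ≡ 26 × 97 × 73 × 78 (mod 109)
Multiplying step by step:
  26 × 97 = 2522 ≡ 15 (mod 109)
  15 × 73 = 1095 ≡ 5 (mod 109)
  5 × 78 = 390 ≡ 63 (mod 109)
Result: 25^180 ≡ 63 (mod 109)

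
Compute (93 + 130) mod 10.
3

(93 + 130) = 223
223 mod 10 = 3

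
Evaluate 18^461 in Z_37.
Using Fermat: 18^{36} ≡ 1 (mod 37). 461 ≡ 29 (mod 36). So 18^{461} ≡ 18^{29} ≡ 20 (mod 37)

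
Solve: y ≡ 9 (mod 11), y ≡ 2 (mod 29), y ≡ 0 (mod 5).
M = 11 × 29 × 5 = 1595. M₁ = 145, y₁ ≡ 6 (mod 11). M₂ = 55, y₂ ≡ 19 (mod 29). M₃ = 319, y₃ ≡ 4 (mod 5). y = 9×145×6 + 2×55×19 + 0×319×4 ≡ 350 (mod 1595)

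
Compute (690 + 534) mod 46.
28

(690 + 534) = 1224
1224 mod 46 = 28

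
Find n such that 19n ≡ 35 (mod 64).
49

Since gcd(19, 64) = 1 divides 35, a solution exists.
Multiply both sides by the inverse of 19 mod 64:
  19^(-1) mod 64 = 27
  x ≡ 27 × 35 ≡ 945 ≡ 49 (mod 64)
Verification: 19 × 49 = 931 = 14 × 64 + 35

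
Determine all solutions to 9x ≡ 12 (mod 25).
18

Since gcd(9, 25) = 1 divides 12, a solution exists.
Multiply both sides by the inverse of 9 mod 25:
  9^(-1) mod 25 = 14
  x ≡ 14 × 12 ≡ 168 ≡ 18 (mod 25)
Verification: 9 × 18 = 162 = 6 × 25 + 12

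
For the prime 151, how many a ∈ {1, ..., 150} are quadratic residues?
For prime 151, there are (p-1)/2 = (151-1)/2 = 75 quadratic residues (excluding 0).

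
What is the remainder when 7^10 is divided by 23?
10 = 8 + 2 (binary 1010). Repeated squaring mod 23: 7^1 ≡ 7; 7^2 ≡ 7² = 49 ≡ 3; 7^4 ≡ 3² = 9 ≡ 9; 7^8 ≡ 9² = 81 ≡ 12. Multiply: 7^10 = 7^8 × 7^2 ≡ 12 × 3 (mod 23): 12 × 3 = 36 ≡ 13. So 7^10 ≡ 13 (mod 23).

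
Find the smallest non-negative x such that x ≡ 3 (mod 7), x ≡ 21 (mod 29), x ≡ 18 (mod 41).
920

Using the Chinese Remainder Theorem:
M = product of moduli = 8323
For equation 1: M_1 = 1189, 1189 ≡ 6 (mod 7), inverse of 1189 mod 7 is 6 (check: 6 × 6 = 36 ≡ 1 (mod 7))
For equation 2: M_2 = 287, 287 ≡ 26 (mod 29), inverse of 287 mod 29 is 19 (check: 26 × 19 = 494 ≡ 1 (mod 29))
For equation 3: M_3 = 203, 203 ≡ 39 (mod 41), inverse of 203 mod 41 is 20 (check: 39 × 20 = 780 ≡ 1 (mod 41))
Combine: x ≡ Σ r_i×M_i×(M_i⁻¹ mod m_i) = 3×1189×6 + 21×287×19 + 18×203×20 = 21402 + 114513 + 73080 = 208995
208995 mod 8323 = 920
x ≡ 920 (mod 8323)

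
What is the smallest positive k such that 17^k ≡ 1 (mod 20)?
Powers of 17 mod 20: 17^1≡17, 17^2≡9, 17^3≡13, 17^4≡1. Order = 4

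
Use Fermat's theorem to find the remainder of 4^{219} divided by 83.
10

By Fermat's Little Theorem, a^(p-1) ≡ 1 (mod p) for prime p and gcd(a, p) = 1
Here p = 83, so 4^82 ≡ 1 (mod 83)
We can reduce the exponent: 219 mod 82 = 55
So 4^219 ≡ 4^55 (mod 83)
Computing: 4^55 mod 83 = 10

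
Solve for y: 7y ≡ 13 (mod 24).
19

Since gcd(7, 24) = 1 divides 13, a solution exists.
Multiply both sides by the inverse of 7 mod 24:
  7^(-1) mod 24 = 7
  x ≡ 7 × 13 ≡ 91 ≡ 19 (mod 24)
Verification: 7 × 19 = 133 = 5 × 24 + 13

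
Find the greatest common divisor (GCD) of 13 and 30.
1

Using the Euclidean algorithm:
13 = 0 × 30 + 13
30 = 2 × 13 + 4
13 = 3 × 4 + 1
4 = 4 × 1 + 0

GCD(13, 30) = 1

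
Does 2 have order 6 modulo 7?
p - 1 = 6 has prime divisors 2, 3. Check 2^(6/q) mod 7 for each: 2^(6/2) = 2^3 ≡ 1, 2^(6/3) = 2^2 ≡ 4 (mod 7). Since 2^3 ≡ 1 (mod 7), the order of 2 divides 3 (in fact the order is 3) ≠ 6, so it is not a primitive root.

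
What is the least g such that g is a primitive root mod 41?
p - 1 = 40 has prime divisors 2, 5. h is a primitive root mod 41 iff h^(40/q) ≢ 1 (mod 41) for each such q.
h = 2: 2^20 ≡ 1, 2^8 ≡ 10 (mod 41); 2^20 ≡ 1, so not a primitive root.
h = 3: 3^20 ≡ 40, 3^8 ≡ 1 (mod 41); 3^8 ≡ 1, so not a primitive root.
h = 4: 4^20 ≡ 1, 4^8 ≡ 18 (mod 41); 4^20 ≡ 1, so not a primitive root.
h = 5: 5^20 ≡ 1, 5^8 ≡ 18 (mod 41); 5^20 ≡ 1, so not a primitive root.
h = 6: 6^20 ≡ 40, 6^8 ≡ 10 (mod 41); none is 1, so 6 has order 40 and is a primitive root.
The smallest primitive root mod 41 is g = 6.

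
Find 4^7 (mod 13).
7 = 4 + 2 + 1 (binary 111). Repeated squaring mod 13: 4^1 ≡ 4; 4^2 ≡ 4² = 16 ≡ 3; 4^4 ≡ 3² = 9 ≡ 9. Multiply: 4^7 = 4^4 × 4^2 × 4^1 ≡ 9 × 3 × 4 (mod 13): 9 × 3 = 27 ≡ 1; 1 × 4 = 4 ≡ 4. So 4^7 ≡ 4 (mod 13).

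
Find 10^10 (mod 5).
10 ≡ 0 (mod 5). 10 = 8 + 2 (binary 1010). Repeated squaring mod 5: 0^1 ≡ 0; 0^2 ≡ 0² = 0 ≡ 0; 0^4 ≡ 0² = 0 ≡ 0; 0^8 ≡ 0² = 0 ≡ 0. Multiply: 10^10 ≡ 0^8 × 0^2 ≡ 0 × 0 (mod 5): 0 × 0 = 0 ≡ 0. So 10^10 ≡ 0 (mod 5).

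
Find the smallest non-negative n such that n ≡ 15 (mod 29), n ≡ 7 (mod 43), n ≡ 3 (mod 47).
40470

Using the Chinese Remainder Theorem:
M = product of moduli = 58609
For equation 1: M_1 = 2021, 2021 ≡ 20 (mod 29), inverse of 2021 mod 29 is 16 (check: 20 × 16 = 320 ≡ 1 (mod 29))
For equation 2: M_2 = 1363, 1363 ≡ 30 (mod 43), inverse of 1363 mod 43 is 33 (check: 30 × 33 = 990 ≡ 1 (mod 43))
For equation 3: M_3 = 1247, 1247 ≡ 25 (mod 47), inverse of 1247 mod 47 is 32 (check: 25 × 32 = 800 ≡ 1 (mod 47))
Combine: n ≡ Σ r_i×M_i×(M_i⁻¹ mod m_i) = 15×2021×16 + 7×1363×33 + 3×1247×32 = 485040 + 314853 + 119712 = 919605
919605 mod 58609 = 40470
n ≡ 40470 (mod 58609)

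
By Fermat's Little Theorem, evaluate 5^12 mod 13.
By Fermat's Little Theorem, 5^{12} ≡ 1 (mod 13) since 13 is prime and gcd(5, 13) = 1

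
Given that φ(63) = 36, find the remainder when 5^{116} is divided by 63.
By Euler: 5^{36} ≡ 1 (mod 63) since gcd(5, 63) = 1. 116 = 3×36 + 8. So 5^{116} ≡ 5^{8} ≡ 25 (mod 63)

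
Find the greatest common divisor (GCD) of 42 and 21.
21

Using the Euclidean algorithm:
42 = 2 × 21 + 0

GCD(42, 21) = 21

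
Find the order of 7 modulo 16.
Powers of 7 mod 16: 7^1≡7, 7^2≡1. Order = 2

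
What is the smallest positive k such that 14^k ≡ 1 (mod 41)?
Powers of 14 mod 41: 14^1≡14, 14^2≡32, 14^3≡38, 14^4≡40, 14^5≡27, 14^6≡9, 14^7≡3, 14^8≡1. Order = 8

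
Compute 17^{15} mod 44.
21

Using successive squaring:
Binary expansion of 15: 1111
Powers of 17 mod 44 (each is the square of the previous):
  17^1 ≡ 17 (mod 44)
  17^2 ≡ 17² = 289 ≡ 25 (mod 44)
  17^4 ≡ 25² = 625 ≡ 9 (mod 44)
  17^8 ≡ 9² = 81 ≡ 37 (mod 44)
15 = 8 + 4 + 2 + 1, so 17^15 = 17^8 × 17^4 × 17^2 × 17^1 ≡ 37 × 9 × 25 × 17 (mod 44)
Multiplying step by step:
  37 × 9 = 333 ≡ 25 (mod 44)
  25 × 25 = 625 ≡ 9 (mod 44)
  9 × 17 = 153 ≡ 21 (mod 44)
Result: 17^15 ≡ 21 (mod 44)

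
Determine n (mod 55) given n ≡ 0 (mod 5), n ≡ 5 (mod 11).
5

Using the Chinese Remainder Theorem:
M = product of moduli = 55
For equation 1: M_1 = 11, 11 ≡ 1 (mod 5), inverse of 11 mod 5 is 1 (check: 1 × 1 = 1 ≡ 1 (mod 5))
For equation 2: M_2 = 5, 5 ≡ 5 (mod 11), inverse of 5 mod 11 is 9 (check: 5 × 9 = 45 ≡ 1 (mod 11))
Combine: n ≡ Σ r_i×M_i×(M_i⁻¹ mod m_i) = 0×11×1 + 5×5×9 = 0 + 225 = 225
225 mod 55 = 5
n ≡ 5 (mod 55)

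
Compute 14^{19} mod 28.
0

Using successive squaring:
Binary expansion of 19: 10011
Powers of 14 mod 28 (each is the square of the previous):
  14^1 ≡ 14 (mod 28)
  14^2 ≡ 14² = 196 ≡ 0 (mod 28)
  14^4 ≡ 0² = 0 ≡ 0 (mod 28)
  14^8 ≡ 0² = 0 ≡ 0 (mod 28)
  14^16 ≡ 0² = 0 ≡ 0 (mod 28)
19 = 16 + 2 + 1, so 14^19 = 14^16 × 14^2 × 14^1 ≡ 0 × 0 × 14 (mod 28)
Multiplying step by step:
  0 × 0 = 0 ≡ 0 (mod 28)
  0 × 14 = 0 ≡ 0 (mod 28)
Result: 14^19 ≡ 0 (mod 28)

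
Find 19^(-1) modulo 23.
17

Using Extended Euclidean Algorithm:
gcd(19, 23) = 1
Bezout coefficients: 19 × -6 + 23 × 5 = 1
So 19 × -6 ≡ 1 (mod 23)
The inverse is -6 mod 23 = 17
Verification: 19 × 17 = 323 = 14 × 23 + 1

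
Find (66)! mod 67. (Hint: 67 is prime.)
By Wilson's theorem, (66)! ≡ -1 ≡ 66 (mod 67)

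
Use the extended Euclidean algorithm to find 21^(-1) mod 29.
Extended GCD: 21(-11) + 29(8) = 1. So 21^(-1) ≡ 18 ≡ 18 (mod 29). Verify: 21 × 18 = 378 ≡ 1 (mod 29)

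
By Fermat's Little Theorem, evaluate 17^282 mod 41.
By Fermat: 17^{40} ≡ 1 (mod 41). 282 ≡ 2 (mod 40). So 17^{282} ≡ 17^{2} ≡ 2 (mod 41)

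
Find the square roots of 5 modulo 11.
The square roots of 5 mod 11 are 4 and 7. Verify: 4² = 16 ≡ 5 (mod 11)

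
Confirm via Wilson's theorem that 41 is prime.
(40)! mod 41 = 40. Since this equals -1 (mod 41), Wilson confirms 41 is prime.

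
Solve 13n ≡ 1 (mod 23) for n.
13^(-1) ≡ 16 (mod 23). Verification: 13 × 16 = 208 ≡ 1 (mod 23)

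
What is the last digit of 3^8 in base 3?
3 ≡ 0 (mod 3). 8 = 8 (binary 1000). Repeated squaring mod 3: 0^1 ≡ 0; 0^2 ≡ 0² = 0 ≡ 0; 0^4 ≡ 0² = 0 ≡ 0; 0^8 ≡ 0² = 0 ≡ 0. So 3^8 ≡ 0 (mod 3).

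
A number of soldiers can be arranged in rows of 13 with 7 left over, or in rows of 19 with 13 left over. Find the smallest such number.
M = 13 × 19 = 247. M₁ = 19, y₁ ≡ 11 (mod 13). M₂ = 13, y₂ ≡ 3 (mod 19). y = 7×19×11 + 13×13×3 ≡ 241 (mod 247). The smallest positive such number is 241.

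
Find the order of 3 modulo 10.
Powers of 3 mod 10: 3^1≡3, 3^2≡9, 3^3≡7, 3^4≡1. Order = 4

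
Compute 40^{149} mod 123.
40

Using successive squaring:
Binary expansion of 149: 10010101
Powers of 40 mod 123 (each is the square of the previous):
  40^1 ≡ 40 (mod 123)
  40^2 ≡ 40² = 1600 ≡ 1 (mod 123)
  40^4 ≡ 1² = 1 ≡ 1 (mod 123)
  40^8 ≡ 1² = 1 ≡ 1 (mod 123)
  40^16 ≡ 1² = 1 ≡ 1 (mod 123)
  40^32 ≡ 1² = 1 ≡ 1 (mod 123)
  40^64 ≡ 1² = 1 ≡ 1 (mod 123)
  40^128 ≡ 1² = 1 ≡ 1 (mod 123)
149 = 128 + 16 + 4 + 1, so 40^149 = 40^128 × 40^16 × 40^4 × 40^1 ≡ 1 × 1 × 1 × 40 (mod 123)
Multiplying step by step:
  1 × 1 = 1 ≡ 1 (mod 123)
  1 × 1 = 1 ≡ 1 (mod 123)
  1 × 40 = 40 ≡ 40 (mod 123)
Result: 40^149 ≡ 40 (mod 123)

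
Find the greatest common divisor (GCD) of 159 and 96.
3

Using the Euclidean algorithm:
159 = 1 × 96 + 63
96 = 1 × 63 + 33
63 = 1 × 33 + 30
33 = 1 × 30 + 3
30 = 10 × 3 + 0

GCD(159, 96) = 3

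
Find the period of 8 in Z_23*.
Powers of 8 mod 23: 8^1≡8, 8^2≡18, 8^3≡6, 8^4≡2, 8^5≡16, 8^6≡13, 8^7≡12, 8^8≡4, 8^9≡9, 8^10≡3, 8^11≡1. Order = 11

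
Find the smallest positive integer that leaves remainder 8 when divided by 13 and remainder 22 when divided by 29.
M = 13 × 29 = 377. M₁ = 29, y₁ ≡ 9 (mod 13). M₂ = 13, y₂ ≡ 9 (mod 29). x = 8×29×9 + 22×13×9 ≡ 138 (mod 377). The smallest positive such number is 138.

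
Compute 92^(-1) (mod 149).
92^(-1) ≡ 115 (mod 149). Verification: 92 × 115 = 10580 ≡ 1 (mod 149)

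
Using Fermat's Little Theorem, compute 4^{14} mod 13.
3

By Fermat's Little Theorem, a^(p-1) ≡ 1 (mod p) for prime p and gcd(a, p) = 1
Here p = 13, so 4^12 ≡ 1 (mod 13)
We can reduce the exponent: 14 mod 12 = 2
So 4^14 ≡ 4^2 (mod 13)
Computing: 4^2 mod 13 = 3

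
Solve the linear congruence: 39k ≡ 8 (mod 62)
32

Since gcd(39, 62) = 1 divides 8, a solution exists.
Multiply both sides by the inverse of 39 mod 62:
  39^(-1) mod 62 = 35
  x ≡ 35 × 8 ≡ 280 ≡ 32 (mod 62)
Verification: 39 × 32 = 1248 = 20 × 62 + 8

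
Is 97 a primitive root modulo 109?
p - 1 = 108 has prime divisors 2, 3. Check 97^(108/q) mod 109 for each: 97^(108/2) = 97^54 ≡ 1, 97^(108/3) = 97^36 ≡ 63 (mod 109). Since 97^54 ≡ 1 (mod 109), the order of 97 divides 54 (in fact the order is 27) ≠ 108, so it is not a primitive root.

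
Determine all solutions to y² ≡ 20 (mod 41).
The square roots of 20 mod 41 are 26 and 15. Verify: 26² = 676 ≡ 20 (mod 41)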